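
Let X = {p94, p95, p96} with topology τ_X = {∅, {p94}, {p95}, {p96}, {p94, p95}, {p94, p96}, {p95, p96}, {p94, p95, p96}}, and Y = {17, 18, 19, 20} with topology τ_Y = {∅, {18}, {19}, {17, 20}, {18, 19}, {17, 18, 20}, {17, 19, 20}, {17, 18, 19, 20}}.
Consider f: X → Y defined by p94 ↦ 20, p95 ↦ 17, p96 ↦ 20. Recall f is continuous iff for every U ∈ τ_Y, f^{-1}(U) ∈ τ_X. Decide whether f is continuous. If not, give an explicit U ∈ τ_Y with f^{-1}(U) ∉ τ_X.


f IS continuous.

Compute f^{-1}(U) for each U ∈ τ_Y:
  U = ∅: f^{-1}(U) = ∅ ∈ τ_X ✓.
  U = {18}: f^{-1}(U) = ∅ ∈ τ_X ✓.
  U = {19}: f^{-1}(U) = ∅ ∈ τ_X ✓.
  U = {17, 20}: f^{-1}(U) = {p94, p95, p96} ∈ τ_X ✓.
  U = {18, 19}: f^{-1}(U) = ∅ ∈ τ_X ✓.
  U = {17, 18, 20}: f^{-1}(U) = {p94, p95, p96} ∈ τ_X ✓.
  U = {17, 19, 20}: f^{-1}(U) = {p94, p95, p96} ∈ τ_X ✓.
  U = {17, 18, 19, 20}: f^{-1}(U) = {p94, p95, p96} ∈ τ_X ✓.
Every preimage lies in τ_X, so f IS continuous.


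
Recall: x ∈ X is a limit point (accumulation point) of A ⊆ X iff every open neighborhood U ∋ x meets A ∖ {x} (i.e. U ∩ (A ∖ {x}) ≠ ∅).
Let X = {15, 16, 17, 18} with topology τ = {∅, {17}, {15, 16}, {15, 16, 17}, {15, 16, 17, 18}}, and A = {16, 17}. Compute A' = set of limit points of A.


A' = {15, 18}

For each x ∈ X, list the open sets U ∈ τ with x ∈ U, then check whether U ∩ (A ∖ {x}) ≠ ∅ for every such U.
  x = 15: opens ∋ x are {15, 16}, {15, 16, 17}, {15, 16, 17, 18}; each meets A ∖ {15}, so x IS a limit point.
  x = 16: open {15, 16} ∋ x has {15, 16} ∩ (A ∖ {16}) = ∅, so x is NOT a limit point.
  x = 17: open {17} ∋ x has {17} ∩ (A ∖ {17}) = ∅, so x is NOT a limit point.
  x = 18: opens ∋ x are {15, 16, 17, 18}; each meets A ∖ {18}, so x IS a limit point.
Collecting: A' = {15, 18}.


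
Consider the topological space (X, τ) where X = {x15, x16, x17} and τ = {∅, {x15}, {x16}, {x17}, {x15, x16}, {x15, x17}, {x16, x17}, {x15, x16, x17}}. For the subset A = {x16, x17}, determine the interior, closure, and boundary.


int(A) = {x16, x17}, cl(A) = {x16, x17}, ∂A = ∅.

Closed sets in (X, τ) are complements of opens:
  closed(X, τ) = {∅, {x15}, {x16}, {x17}, {x15, x16}, {x15, x17}, {x16, x17}, {x15, x16, x17}}.
int(A) = ⋃ {U ∈ τ : U ⊆ A}. Opens contained in A: ∅, {x16}, {x17}, {x16, x17}.
Taking the union of these: int(A) = {x16, x17}.
cl(A) = ⋂ {C closed : A ⊆ C}. Closed sets containing A: {x16, x17}, {x15, x16, x17}.
Intersecting these: cl(A) = {x16, x17}.
∂A = cl(A) ∖ int(A) = {x16, x17} ∖ {x16, x17} = ∅.


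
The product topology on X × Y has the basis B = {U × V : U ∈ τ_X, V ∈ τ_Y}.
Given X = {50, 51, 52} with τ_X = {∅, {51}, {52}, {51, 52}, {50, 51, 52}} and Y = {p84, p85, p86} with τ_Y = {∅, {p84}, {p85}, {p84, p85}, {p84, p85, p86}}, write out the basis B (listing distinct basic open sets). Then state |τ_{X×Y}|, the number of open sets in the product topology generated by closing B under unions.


Basis B = {∅ × ∅, {51} × {p84}, {51} × {p85}, {52} × {p84}, {52} × {p85}, {51} × {p84, p85}, {51, 52} × {p84}, {51, 52} × {p85}, {52} × {p84, p85}, {50, 51, 52} × {p84}, {50, 51, 52} × {p85}, {51} × {p84, p85, p86}, {52} × {p84, p85, p86}, {51, 52} × {p84, p85}, {50, 51, 52} × {p84, p85}, {51, 52} × {p84, p85, p86}, {50, 51, 52} × {p84, p85, p86}}; |τ_{X×Y}| = 48.

Enumerate products U × V with U ∈ τ_X, V ∈ τ_Y (deduplicated):
  ∅ × ∅ = {} (∅)
  {51} × {p84} = {(51,p84)}
  {51} × {p85} = {(51,p85)}
  {52} × {p84} = {(52,p84)}
  {52} × {p85} = {(52,p85)}
  {51} × {p84, p85} = {(51,p84), (51,p85)}
  {51, 52} × {p84} = {(51,p84), (52,p84)}
  {51, 52} × {p85} = {(51,p85), (52,p85)}
  {52} × {p84, p85} = {(52,p84), (52,p85)}
  {50, 51, 52} × {p84} = {(50,p84), (51,p84), (52,p84)}
  {50, 51, 52} × {p85} = {(50,p85), (51,p85), (52,p85)}
  {51} × {p84, p85, p86} = {(51,p84), (51,p85), (51,p86)}
  {52} × {p84, p85, p86} = {(52,p84), (52,p85), (52,p86)}
  {51, 52} × {p84, p85} = {(51,p84), (51,p85), (52,p84), (52,p85)}
  {50, 51, 52} × {p84, p85} = {(50,p84), (50,p85), (51,p84), (51,p85), (52,p84), (52,p85)}
  {51, 52} × {p84, p85, p86} = {(51,p84), (51,p85), (51,p86), (52,p84), (52,p85), (52,p86)}
  {50, 51, 52} × {p84, p85, p86} = {(50,p84), (50,p85), (50,p86), (51,p84), (51,p85), (51,p86), (52,p84), (52,p85), (52,p86)}
These 17 distinct sets form the basis B.
Close under arbitrary unions to get τ_{X×Y}; counting gives |τ_{X×Y}| = 48.


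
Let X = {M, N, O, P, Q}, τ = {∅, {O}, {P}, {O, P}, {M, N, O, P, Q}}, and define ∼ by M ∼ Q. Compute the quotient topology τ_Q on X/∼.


X/∼ = {[M=Q], [N], [O], [P]}; |τ_Q| = 5.

Equivalence classes: [M=Q], [N], [O], [P].
Quotient map π: X → X/∼ sends M ↦ [M=Q], N ↦ [N], O ↦ [O], P ↦ [P], Q ↦ [M=Q].
For each subset V ⊆ X/∼, compute π^{-1}(V) ⊆ X and check whether π^{-1}(V) ∈ τ. V is open in τ_Q iff π^{-1}(V) ∈ τ.
  V = {}: π^{-1}(V) = ∅ ∈ τ ✓.
  V = {[M=Q]}: π^{-1}(V) = {M, Q} ∉ τ ✗.
  V = {[N]}: π^{-1}(V) = {N} ∉ τ ✗.
  V = {[M=Q], [N]}: π^{-1}(V) = {M, N, Q} ∉ τ ✗.
  V = {[O]}: π^{-1}(V) = {O} ∈ τ ✓.
  V = {[M=Q], [O]}: π^{-1}(V) = {M, O, Q} ∉ τ ✗.
  V = {[N], [O]}: π^{-1}(V) = {N, O} ∉ τ ✗.
  V = {[M=Q], [N], [O]}: π^{-1}(V) = {M, N, O, Q} ∉ τ ✗.
  V = {[P]}: π^{-1}(V) = {P} ∈ τ ✓.
  V = {[M=Q], [P]}: π^{-1}(V) = {M, P, Q} ∉ τ ✗.
  V = {[N], [P]}: π^{-1}(V) = {N, P} ∉ τ ✗.
  V = {[M=Q], [N], [P]}: π^{-1}(V) = {M, N, P, Q} ∉ τ ✗.
  V = {[O], [P]}: π^{-1}(V) = {O, P} ∈ τ ✓.
  V = {[M=Q], [O], [P]}: π^{-1}(V) = {M, O, P, Q} ∉ τ ✗.
  V = {[N], [O], [P]}: π^{-1}(V) = {N, O, P} ∉ τ ✗.
  V = {[M=Q], [N], [O], [P]}: π^{-1}(V) = {M, N, O, P, Q} ∈ τ ✓.
Open sets in the quotient: τ_Q = {{}, {[O]}, {[P]}, {[O], [P]}, {[M=Q], [N], [O], [P]}} (5 elements).


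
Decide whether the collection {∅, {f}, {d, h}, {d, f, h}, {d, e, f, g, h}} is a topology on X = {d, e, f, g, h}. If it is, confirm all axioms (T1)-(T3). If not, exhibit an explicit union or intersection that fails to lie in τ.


τ IS a topology on X.

Axiom (T1): ∅ ∈ τ? Yes; X ∈ τ? Yes.
Axiom (T2/T3): check pairwise unions and intersections of members of τ.
All pairwise intersections and unions checked — each lies in τ. Therefore τ satisfies (T1), (T2), (T3): it IS a topology on X.


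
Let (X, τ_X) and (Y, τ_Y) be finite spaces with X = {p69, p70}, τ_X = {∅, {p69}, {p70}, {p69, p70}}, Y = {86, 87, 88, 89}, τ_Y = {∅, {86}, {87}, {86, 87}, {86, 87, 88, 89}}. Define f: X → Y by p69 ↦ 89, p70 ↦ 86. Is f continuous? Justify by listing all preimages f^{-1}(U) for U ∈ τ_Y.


f IS continuous.

Compute f^{-1}(U) for each U ∈ τ_Y:
  U = ∅: f^{-1}(U) = ∅ ∈ τ_X ✓.
  U = {86}: f^{-1}(U) = {p70} ∈ τ_X ✓.
  U = {87}: f^{-1}(U) = ∅ ∈ τ_X ✓.
  U = {86, 87}: f^{-1}(U) = {p70} ∈ τ_X ✓.
  U = {86, 87, 88, 89}: f^{-1}(U) = {p69, p70} ∈ τ_X ✓.
Every preimage lies in τ_X, so f IS continuous.


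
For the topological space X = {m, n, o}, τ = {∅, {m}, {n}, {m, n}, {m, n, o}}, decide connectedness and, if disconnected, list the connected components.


(X, τ) is connected.

Find clopen sets (U ∈ τ with X ∖ U ∈ τ):
  U = ∅, X ∖ U = {m, n, o} — both open, so U is clopen.
  U = {m, n, o}, X ∖ U = ∅ — both open, so U is clopen.
Only trivial clopens (∅ and X) exist, so (X, τ) is connected.
Compute connected components by grouping points that agree on all clopens:
  component: {m, n, o}


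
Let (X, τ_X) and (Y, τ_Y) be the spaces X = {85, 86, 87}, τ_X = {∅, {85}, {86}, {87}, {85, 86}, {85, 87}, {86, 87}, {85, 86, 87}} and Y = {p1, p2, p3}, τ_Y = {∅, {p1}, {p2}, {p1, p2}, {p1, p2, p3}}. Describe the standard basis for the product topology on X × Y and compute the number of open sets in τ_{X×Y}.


Basis B = {∅ × ∅, {85} × {p1}, {85} × {p2}, {86} × {p1}, {86} × {p2}, {87} × {p1}, {87} × {p2}, {85} × {p1, p2}, {85, 86} × {p1}, {85, 87} × {p1}, {85, 86} × {p2}, {85, 87} × {p2}, {86} × {p1, p2}, {86, 87} × {p1}, {86, 87} × {p2}, {87} × {p1, p2}, {85} × {p1, p2, p3}, {85, 86, 87} × {p1}, {85, 86, 87} × {p2}, {86} × {p1, p2, p3}, {87} × {p1, p2, p3}, {85, 86} × {p1, p2}, {85, 87} × {p1, p2}, {86, 87} × {p1, p2}, {85, 86} × {p1, p2, p3}, {85, 87} × {p1, p2, p3}, {85, 86, 87} × {p1, p2}, {86, 87} × {p1, p2, p3}, {85, 86, 87} × {p1, p2, p3}}; |τ_{X×Y}| = 125.

Enumerate products U × V with U ∈ τ_X, V ∈ τ_Y (deduplicated):
  ∅ × ∅ = {} (∅)
  {85} × {p1} = {(85,p1)}
  {85} × {p2} = {(85,p2)}
  {86} × {p1} = {(86,p1)}
  {86} × {p2} = {(86,p2)}
  {87} × {p1} = {(87,p1)}
  {87} × {p2} = {(87,p2)}
  {85} × {p1, p2} = {(85,p1), (85,p2)}
  {85, 86} × {p1} = {(85,p1), (86,p1)}
  {85, 87} × {p1} = {(85,p1), (87,p1)}
  {85, 86} × {p2} = {(85,p2), (86,p2)}
  {85, 87} × {p2} = {(85,p2), (87,p2)}
  {86} × {p1, p2} = {(86,p1), (86,p2)}
  {86, 87} × {p1} = {(86,p1), (87,p1)}
  {86, 87} × {p2} = {(86,p2), (87,p2)}
  {87} × {p1, p2} = {(87,p1), (87,p2)}
  {85} × {p1, p2, p3} = {(85,p1), (85,p2), (85,p3)}
  {85, 86, 87} × {p1} = {(85,p1), (86,p1), (87,p1)}
  {85, 86, 87} × {p2} = {(85,p2), (86,p2), (87,p2)}
  {86} × {p1, p2, p3} = {(86,p1), (86,p2), (86,p3)}
  {87} × {p1, p2, p3} = {(87,p1), (87,p2), (87,p3)}
  {85, 86} × {p1, p2} = {(85,p1), (85,p2), (86,p1), (86,p2)}
  {85, 87} × {p1, p2} = {(85,p1), (85,p2), (87,p1), (87,p2)}
  {86, 87} × {p1, p2} = {(86,p1), (86,p2), (87,p1), (87,p2)}
  {85, 86} × {p1, p2, p3} = {(85,p1), (85,p2), (85,p3), (86,p1), (86,p2), (86,p3)}
  {85, 87} × {p1, p2, p3} = {(85,p1), (85,p2), (85,p3), (87,p1), (87,p2), (87,p3)}
  {85, 86, 87} × {p1, p2} = {(85,p1), (85,p2), (86,p1), (86,p2), (87,p1), (87,p2)}
  {86, 87} × {p1, p2, p3} = {(86,p1), (86,p2), (86,p3), (87,p1), (87,p2), (87,p3)}
  {85, 86, 87} × {p1, p2, p3} = {(85,p1), (85,p2), (85,p3), (86,p1), (86,p2), (86,p3), (87,p1), (87,p2), (87,p3)}
These 29 distinct sets form the basis B.
Close under arbitrary unions to get τ_{X×Y}; counting gives |τ_{X×Y}| = 125.


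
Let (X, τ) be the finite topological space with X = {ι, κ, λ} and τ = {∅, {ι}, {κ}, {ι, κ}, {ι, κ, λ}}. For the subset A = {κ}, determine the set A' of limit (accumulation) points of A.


A' = {λ}

For each x ∈ X, list the open sets U ∈ τ with x ∈ U, then check whether U ∩ (A ∖ {x}) ≠ ∅ for every such U.
  x = ι: open {ι} ∋ x has {ι} ∩ (A ∖ {ι}) = ∅, so x is NOT a limit point.
  x = κ: open {κ} ∋ x has {κ} ∩ (A ∖ {κ}) = ∅, so x is NOT a limit point.
  x = λ: opens ∋ x are {ι, κ, λ}; each meets A ∖ {λ}, so x IS a limit point.
Collecting: A' = {λ}.


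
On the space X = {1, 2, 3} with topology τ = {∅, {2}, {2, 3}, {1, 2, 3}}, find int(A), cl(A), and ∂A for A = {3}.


int(A) = ∅, cl(A) = {1, 3}, ∂A = {1, 3}.

Closed sets in (X, τ) are complements of opens:
  closed(X, τ) = {∅, {1}, {1, 3}, {1, 2, 3}}.
int(A) = ⋃ {U ∈ τ : U ⊆ A}. Opens contained in A: ∅.
Taking the union of these: int(A) = ∅.
cl(A) = ⋂ {C closed : A ⊆ C}. Closed sets containing A: {1, 3}, {1, 2, 3}.
Intersecting these: cl(A) = {1, 3}.
∂A = cl(A) ∖ int(A) = {1, 3} ∖ ∅ = {1, 3}.


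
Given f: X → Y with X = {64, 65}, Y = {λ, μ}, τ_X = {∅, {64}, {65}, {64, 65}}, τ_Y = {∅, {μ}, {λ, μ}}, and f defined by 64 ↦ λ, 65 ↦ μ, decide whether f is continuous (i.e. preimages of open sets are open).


f IS continuous.

Compute f^{-1}(U) for each U ∈ τ_Y:
  U = ∅: f^{-1}(U) = ∅ ∈ τ_X ✓.
  U = {μ}: f^{-1}(U) = {65} ∈ τ_X ✓.
  U = {λ, μ}: f^{-1}(U) = {64, 65} ∈ τ_X ✓.
Every preimage lies in τ_X, so f IS continuous.


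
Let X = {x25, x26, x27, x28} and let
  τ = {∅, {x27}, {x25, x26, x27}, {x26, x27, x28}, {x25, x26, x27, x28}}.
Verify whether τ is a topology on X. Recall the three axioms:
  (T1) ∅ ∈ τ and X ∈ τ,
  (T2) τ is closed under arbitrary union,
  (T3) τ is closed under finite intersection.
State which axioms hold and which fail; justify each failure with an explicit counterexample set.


τ is NOT a topology on X.

Axiom (T1): ∅ ∈ τ? Yes; X ∈ τ? Yes.
Axiom (T2/T3): check pairwise unions and intersections of members of τ.
Counterexample for (T3): {x25, x26, x27} ∩ {x26, x27, x28} = {x26, x27} ∉ τ. Therefore τ is NOT a topology.


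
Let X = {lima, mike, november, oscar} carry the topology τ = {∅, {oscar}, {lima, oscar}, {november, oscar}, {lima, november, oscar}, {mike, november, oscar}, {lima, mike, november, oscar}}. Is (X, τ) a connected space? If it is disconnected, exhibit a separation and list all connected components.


(X, τ) is connected.

Find clopen sets (U ∈ τ with X ∖ U ∈ τ):
  U = ∅, X ∖ U = {lima, mike, november, oscar} — both open, so U is clopen.
  U = {lima, mike, november, oscar}, X ∖ U = ∅ — both open, so U is clopen.
Only trivial clopens (∅ and X) exist, so (X, τ) is connected.
Compute connected components by grouping points that agree on all clopens:
  component: {lima, mike, november, oscar}


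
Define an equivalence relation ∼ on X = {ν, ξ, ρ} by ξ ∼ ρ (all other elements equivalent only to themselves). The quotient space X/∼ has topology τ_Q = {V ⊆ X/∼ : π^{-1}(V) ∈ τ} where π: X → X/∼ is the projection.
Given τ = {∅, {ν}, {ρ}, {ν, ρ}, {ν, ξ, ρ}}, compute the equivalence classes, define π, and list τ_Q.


X/∼ = {[ν], [ξ=ρ]}; |τ_Q| = 3.

Equivalence classes: [ν], [ξ=ρ].
Quotient map π: X → X/∼ sends ν ↦ [ν], ξ ↦ [ξ=ρ], ρ ↦ [ξ=ρ].
For each subset V ⊆ X/∼, compute π^{-1}(V) ⊆ X and check whether π^{-1}(V) ∈ τ. V is open in τ_Q iff π^{-1}(V) ∈ τ.
  V = {}: π^{-1}(V) = ∅ ∈ τ ✓.
  V = {[ν]}: π^{-1}(V) = {ν} ∈ τ ✓.
  V = {[ξ=ρ]}: π^{-1}(V) = {ξ, ρ} ∉ τ ✗.
  V = {[ν], [ξ=ρ]}: π^{-1}(V) = {ν, ξ, ρ} ∈ τ ✓.
Open sets in the quotient: τ_Q = {{}, {[ν]}, {[ν], [ξ=ρ]}} (3 elements).


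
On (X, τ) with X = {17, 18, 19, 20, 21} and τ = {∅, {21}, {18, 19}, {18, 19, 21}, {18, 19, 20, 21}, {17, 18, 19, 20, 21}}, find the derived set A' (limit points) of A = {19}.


A' = {17, 18, 20}

For each x ∈ X, list the open sets U ∈ τ with x ∈ U, then check whether U ∩ (A ∖ {x}) ≠ ∅ for every such U.
  x = 17: opens ∋ x are {17, 18, 19, 20, 21}; each meets A ∖ {17}, so x IS a limit point.
  x = 18: opens ∋ x are {18, 19}, {18, 19, 21}, {18, 19, 20, 21}, {17, 18, 19, 20, 21}; each meets A ∖ {18}, so x IS a limit point.
  x = 19: open {18, 19} ∋ x has {18, 19} ∩ (A ∖ {19}) = ∅, so x is NOT a limit point.
  x = 20: opens ∋ x are {18, 19, 20, 21}, {17, 18, 19, 20, 21}; each meets A ∖ {20}, so x IS a limit point.
  x = 21: open {21} ∋ x has {21} ∩ (A ∖ {21}) = ∅, so x is NOT a limit point.
Collecting: A' = {17, 18, 20}.


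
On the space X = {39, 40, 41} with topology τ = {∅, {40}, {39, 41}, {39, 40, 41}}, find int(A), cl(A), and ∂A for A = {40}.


int(A) = {40}, cl(A) = {40}, ∂A = ∅.

Closed sets in (X, τ) are complements of opens:
  closed(X, τ) = {∅, {40}, {39, 41}, {39, 40, 41}}.
int(A) = ⋃ {U ∈ τ : U ⊆ A}. Opens contained in A: ∅, {40}.
Taking the union of these: int(A) = {40}.
cl(A) = ⋂ {C closed : A ⊆ C}. Closed sets containing A: {40}, {39, 40, 41}.
Intersecting these: cl(A) = {40}.
∂A = cl(A) ∖ int(A) = {40} ∖ {40} = ∅.


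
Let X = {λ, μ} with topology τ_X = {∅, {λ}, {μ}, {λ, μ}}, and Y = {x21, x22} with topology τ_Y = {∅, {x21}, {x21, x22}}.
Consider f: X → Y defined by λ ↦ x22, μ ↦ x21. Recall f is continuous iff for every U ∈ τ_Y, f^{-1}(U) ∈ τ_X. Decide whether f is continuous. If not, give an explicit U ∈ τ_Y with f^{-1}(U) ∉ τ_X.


f IS continuous.

Compute f^{-1}(U) for each U ∈ τ_Y:
  U = ∅: f^{-1}(U) = ∅ ∈ τ_X ✓.
  U = {x21}: f^{-1}(U) = {μ} ∈ τ_X ✓.
  U = {x21, x22}: f^{-1}(U) = {λ, μ} ∈ τ_X ✓.
Every preimage lies in τ_X, so f IS continuous.


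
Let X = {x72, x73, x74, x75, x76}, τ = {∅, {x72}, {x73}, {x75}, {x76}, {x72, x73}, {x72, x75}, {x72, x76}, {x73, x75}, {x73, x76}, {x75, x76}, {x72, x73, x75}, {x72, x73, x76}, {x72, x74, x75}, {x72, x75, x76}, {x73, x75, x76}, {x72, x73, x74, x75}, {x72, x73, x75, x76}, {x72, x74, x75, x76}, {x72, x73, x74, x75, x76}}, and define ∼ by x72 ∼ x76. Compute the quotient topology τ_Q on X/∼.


X/∼ = {[x72=x76], [x73], [x74], [x75]}; |τ_Q| = 10.

Equivalence classes: [x72=x76], [x73], [x74], [x75].
Quotient map π: X → X/∼ sends x72 ↦ [x72=x76], x73 ↦ [x73], x74 ↦ [x74], x75 ↦ [x75], x76 ↦ [x72=x76].
For each subset V ⊆ X/∼, compute π^{-1}(V) ⊆ X and check whether π^{-1}(V) ∈ τ. V is open in τ_Q iff π^{-1}(V) ∈ τ.
  V = {}: π^{-1}(V) = ∅ ∈ τ ✓.
  V = {[x72=x76]}: π^{-1}(V) = {x72, x76} ∈ τ ✓.
  V = {[x73]}: π^{-1}(V) = {x73} ∈ τ ✓.
  V = {[x72=x76], [x73]}: π^{-1}(V) = {x72, x73, x76} ∈ τ ✓.
  V = {[x74]}: π^{-1}(V) = {x74} ∉ τ ✗.
  V = {[x72=x76], [x74]}: π^{-1}(V) = {x72, x74, x76} ∉ τ ✗.
  V = {[x73], [x74]}: π^{-1}(V) = {x73, x74} ∉ τ ✗.
  V = {[x72=x76], [x73], [x74]}: π^{-1}(V) = {x72, x73, x74, x76} ∉ τ ✗.
  V = {[x75]}: π^{-1}(V) = {x75} ∈ τ ✓.
  V = {[x72=x76], [x75]}: π^{-1}(V) = {x72, x75, x76} ∈ τ ✓.
  V = {[x73], [x75]}: π^{-1}(V) = {x73, x75} ∈ τ ✓.
  V = {[x72=x76], [x73], [x75]}: π^{-1}(V) = {x72, x73, x75, x76} ∈ τ ✓.
  V = {[x74], [x75]}: π^{-1}(V) = {x74, x75} ∉ τ ✗.
  V = {[x72=x76], [x74], [x75]}: π^{-1}(V) = {x72, x74, x75, x76} ∈ τ ✓.
  V = {[x73], [x74], [x75]}: π^{-1}(V) = {x73, x74, x75} ∉ τ ✗.
  V = {[x72=x76], [x73], [x74], [x75]}: π^{-1}(V) = {x72, x73, x74, x75, x76} ∈ τ ✓.
Open sets in the quotient: τ_Q = {{}, {[x72=x76]}, {[x73]}, {[x72=x76], [x73]}, {[x75]}, {[x72=x76], [x75]}, {[x73], [x75]}, {[x72=x76], [x73], [x75]}, {[x72=x76], [x74], [x75]}, {[x72=x76], [x73], [x74], [x75]}} (10 elements).


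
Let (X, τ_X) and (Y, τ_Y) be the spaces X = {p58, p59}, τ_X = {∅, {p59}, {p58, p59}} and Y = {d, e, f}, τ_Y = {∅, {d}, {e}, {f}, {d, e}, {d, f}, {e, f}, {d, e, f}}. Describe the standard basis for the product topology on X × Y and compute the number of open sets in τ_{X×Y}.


Basis B = {∅ × ∅, {p59} × {d}, {p59} × {e}, {p59} × {f}, {p58, p59} × {d}, {p58, p59} × {e}, {p58, p59} × {f}, {p59} × {d, e}, {p59} × {d, f}, {p59} × {e, f}, {p59} × {d, e, f}, {p58, p59} × {d, e}, {p58, p59} × {d, f}, {p58, p59} × {e, f}, {p58, p59} × {d, e, f}}; |τ_{X×Y}| = 27.

Enumerate products U × V with U ∈ τ_X, V ∈ τ_Y (deduplicated):
  ∅ × ∅ = {} (∅)
  {p59} × {d} = {(p59,d)}
  {p59} × {e} = {(p59,e)}
  {p59} × {f} = {(p59,f)}
  {p58, p59} × {d} = {(p58,d), (p59,d)}
  {p58, p59} × {e} = {(p58,e), (p59,e)}
  {p58, p59} × {f} = {(p58,f), (p59,f)}
  {p59} × {d, e} = {(p59,d), (p59,e)}
  {p59} × {d, f} = {(p59,d), (p59,f)}
  {p59} × {e, f} = {(p59,e), (p59,f)}
  {p59} × {d, e, f} = {(p59,d), (p59,e), (p59,f)}
  {p58, p59} × {d, e} = {(p58,d), (p58,e), (p59,d), (p59,e)}
  {p58, p59} × {d, f} = {(p58,d), (p58,f), (p59,d), (p59,f)}
  {p58, p59} × {e, f} = {(p58,e), (p58,f), (p59,e), (p59,f)}
  {p58, p59} × {d, e, f} = {(p58,d), (p58,e), (p58,f), (p59,d), (p59,e), (p59,f)}
These 15 distinct sets form the basis B.
Close under arbitrary unions to get τ_{X×Y}; counting gives |τ_{X×Y}| = 27.


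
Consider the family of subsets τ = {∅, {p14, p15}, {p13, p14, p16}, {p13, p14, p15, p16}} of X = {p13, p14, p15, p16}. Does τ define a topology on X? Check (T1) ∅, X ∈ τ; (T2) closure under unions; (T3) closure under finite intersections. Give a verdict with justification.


τ is NOT a topology on X.

Axiom (T1): ∅ ∈ τ? Yes; X ∈ τ? Yes.
Axiom (T2/T3): check pairwise unions and intersections of members of τ.
Counterexample for (T3): {p14, p15} ∩ {p13, p14, p16} = {p14} ∉ τ. Therefore τ is NOT a topology.


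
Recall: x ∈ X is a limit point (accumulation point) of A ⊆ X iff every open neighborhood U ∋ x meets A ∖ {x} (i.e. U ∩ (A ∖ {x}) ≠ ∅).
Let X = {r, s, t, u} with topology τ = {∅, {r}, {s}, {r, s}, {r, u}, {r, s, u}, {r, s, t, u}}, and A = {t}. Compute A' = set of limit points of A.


A' = ∅

For each x ∈ X, list the open sets U ∈ τ with x ∈ U, then check whether U ∩ (A ∖ {x}) ≠ ∅ for every such U.
  x = r: open {r} ∋ x has {r} ∩ (A ∖ {r}) = ∅, so x is NOT a limit point.
  x = s: open {s} ∋ x has {s} ∩ (A ∖ {s}) = ∅, so x is NOT a limit point.
  x = t: open {r, s, t, u} ∋ x has {r, s, t, u} ∩ (A ∖ {t}) = ∅, so x is NOT a limit point.
  x = u: open {r, u} ∋ x has {r, u} ∩ (A ∖ {u}) = ∅, so x is NOT a limit point.
Collecting: A' = ∅.


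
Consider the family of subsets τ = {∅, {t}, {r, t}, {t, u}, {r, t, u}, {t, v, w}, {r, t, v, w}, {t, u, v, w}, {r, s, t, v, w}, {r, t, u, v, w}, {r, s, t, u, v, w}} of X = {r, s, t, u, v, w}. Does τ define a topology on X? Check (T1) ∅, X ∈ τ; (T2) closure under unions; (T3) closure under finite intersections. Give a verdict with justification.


τ IS a topology on X.

Axiom (T1): ∅ ∈ τ? Yes; X ∈ τ? Yes.
Axiom (T2/T3): check pairwise unions and intersections of members of τ.
All pairwise intersections and unions checked — each lies in τ. Therefore τ satisfies (T1), (T2), (T3): it IS a topology on X.


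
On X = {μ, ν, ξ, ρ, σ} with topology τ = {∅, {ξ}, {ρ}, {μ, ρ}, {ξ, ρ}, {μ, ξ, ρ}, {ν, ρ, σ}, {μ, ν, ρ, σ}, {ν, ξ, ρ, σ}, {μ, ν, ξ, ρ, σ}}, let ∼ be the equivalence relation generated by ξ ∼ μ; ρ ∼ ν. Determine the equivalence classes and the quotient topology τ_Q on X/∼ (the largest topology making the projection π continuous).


X/∼ = {[μ=ξ], [ν=ρ], [σ]}; |τ_Q| = 3.

Equivalence classes: [μ=ξ], [ν=ρ], [σ].
Quotient map π: X → X/∼ sends μ ↦ [μ=ξ], ν ↦ [ν=ρ], ξ ↦ [μ=ξ], ρ ↦ [ν=ρ], σ ↦ [σ].
For each subset V ⊆ X/∼, compute π^{-1}(V) ⊆ X and check whether π^{-1}(V) ∈ τ. V is open in τ_Q iff π^{-1}(V) ∈ τ.
  V = {}: π^{-1}(V) = ∅ ∈ τ ✓.
  V = {[μ=ξ]}: π^{-1}(V) = {μ, ξ} ∉ τ ✗.
  V = {[ν=ρ]}: π^{-1}(V) = {ν, ρ} ∉ τ ✗.
  V = {[μ=ξ], [ν=ρ]}: π^{-1}(V) = {μ, ν, ξ, ρ} ∉ τ ✗.
  V = {[σ]}: π^{-1}(V) = {σ} ∉ τ ✗.
  V = {[μ=ξ], [σ]}: π^{-1}(V) = {μ, ξ, σ} ∉ τ ✗.
  V = {[ν=ρ], [σ]}: π^{-1}(V) = {ν, ρ, σ} ∈ τ ✓.
  V = {[μ=ξ], [ν=ρ], [σ]}: π^{-1}(V) = {μ, ν, ξ, ρ, σ} ∈ τ ✓.
Open sets in the quotient: τ_Q = {{}, {[ν=ρ], [σ]}, {[μ=ξ], [ν=ρ], [σ]}} (3 elements).


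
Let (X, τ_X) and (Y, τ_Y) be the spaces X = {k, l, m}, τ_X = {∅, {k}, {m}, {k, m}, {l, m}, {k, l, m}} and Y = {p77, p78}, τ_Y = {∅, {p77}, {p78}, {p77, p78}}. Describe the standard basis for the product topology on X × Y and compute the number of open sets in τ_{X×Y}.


Basis B = {∅ × ∅, {k} × {p77}, {k} × {p78}, {m} × {p77}, {m} × {p78}, {k} × {p77, p78}, {k, m} × {p77}, {k, m} × {p78}, {l, m} × {p77}, {l, m} × {p78}, {m} × {p77, p78}, {k, l, m} × {p77}, {k, l, m} × {p78}, {k, m} × {p77, p78}, {l, m} × {p77, p78}, {k, l, m} × {p77, p78}}; |τ_{X×Y}| = 36.

Enumerate products U × V with U ∈ τ_X, V ∈ τ_Y (deduplicated):
  ∅ × ∅ = {} (∅)
  {k} × {p77} = {(k,p77)}
  {k} × {p78} = {(k,p78)}
  {m} × {p77} = {(m,p77)}
  {m} × {p78} = {(m,p78)}
  {k} × {p77, p78} = {(k,p77), (k,p78)}
  {k, m} × {p77} = {(k,p77), (m,p77)}
  {k, m} × {p78} = {(k,p78), (m,p78)}
  {l, m} × {p77} = {(l,p77), (m,p77)}
  {l, m} × {p78} = {(l,p78), (m,p78)}
  {m} × {p77, p78} = {(m,p77), (m,p78)}
  {k, l, m} × {p77} = {(k,p77), (l,p77), (m,p77)}
  {k, l, m} × {p78} = {(k,p78), (l,p78), (m,p78)}
  {k, m} × {p77, p78} = {(k,p77), (k,p78), (m,p77), (m,p78)}
  {l, m} × {p77, p78} = {(l,p77), (l,p78), (m,p77), (m,p78)}
  {k, l, m} × {p77, p78} = {(k,p77), (k,p78), (l,p77), (l,p78), (m,p77), (m,p78)}
These 16 distinct sets form the basis B.
Close under arbitrary unions to get τ_{X×Y}; counting gives |τ_{X×Y}| = 36.


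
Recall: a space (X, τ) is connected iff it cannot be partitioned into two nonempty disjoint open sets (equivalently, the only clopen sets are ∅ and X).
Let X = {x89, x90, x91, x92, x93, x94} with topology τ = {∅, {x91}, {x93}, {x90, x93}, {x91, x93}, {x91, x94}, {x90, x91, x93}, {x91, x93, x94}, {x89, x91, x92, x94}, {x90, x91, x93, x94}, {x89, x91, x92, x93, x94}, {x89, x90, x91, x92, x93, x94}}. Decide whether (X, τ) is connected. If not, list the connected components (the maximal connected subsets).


(X, τ) is disconnected; components = [{x90, x93}, {x89, x91, x92, x94}].

Find clopen sets (U ∈ τ with X ∖ U ∈ τ):
  U = ∅, X ∖ U = {x89, x90, x91, x92, x93, x94} — both open, so U is clopen.
  U = {x90, x93}, X ∖ U = {x89, x91, x92, x94} — both open, so U is clopen.
  U = {x89, x91, x92, x94}, X ∖ U = {x90, x93} — both open, so U is clopen.
  U = {x89, x90, x91, x92, x93, x94}, X ∖ U = ∅ — both open, so U is clopen.
Nontrivial clopen(s) exist: e.g. {x90, x93}. So (X, τ) is disconnected.
Compute connected components by grouping points that agree on all clopens:
  component: {x90, x93}
  component: {x89, x91, x92, x94}


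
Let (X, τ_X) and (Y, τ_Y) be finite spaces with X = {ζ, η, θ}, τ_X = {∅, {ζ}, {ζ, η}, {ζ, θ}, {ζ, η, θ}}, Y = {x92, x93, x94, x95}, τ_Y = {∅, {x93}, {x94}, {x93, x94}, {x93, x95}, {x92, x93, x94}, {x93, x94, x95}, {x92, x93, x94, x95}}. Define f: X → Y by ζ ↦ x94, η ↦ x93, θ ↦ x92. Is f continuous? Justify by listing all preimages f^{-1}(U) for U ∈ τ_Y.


f is NOT continuous.

Compute f^{-1}(U) for each U ∈ τ_Y:
  U = ∅: f^{-1}(U) = ∅ ∈ τ_X ✓.
  U = {x93}: f^{-1}(U) = {η} ∉ τ_X ✗.
  U = {x94}: f^{-1}(U) = {ζ} ∈ τ_X ✓.
  U = {x93, x94}: f^{-1}(U) = {ζ, η} ∈ τ_X ✓.
  U = {x93, x95}: f^{-1}(U) = {η} ∉ τ_X ✗.
  U = {x92, x93, x94}: f^{-1}(U) = {ζ, η, θ} ∈ τ_X ✓.
  U = {x93, x94, x95}: f^{-1}(U) = {ζ, η} ∈ τ_X ✓.
  U = {x92, x93, x94, x95}: f^{-1}(U) = {ζ, η, θ} ∈ τ_X ✓.
Found U = {x93} with f^{-1}(U) = {η} not in τ_X. Therefore f is NOT continuous.


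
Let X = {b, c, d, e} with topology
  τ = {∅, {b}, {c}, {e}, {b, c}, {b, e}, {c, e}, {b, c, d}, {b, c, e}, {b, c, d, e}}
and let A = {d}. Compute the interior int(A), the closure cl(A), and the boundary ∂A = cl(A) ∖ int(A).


int(A) = ∅, cl(A) = {d}, ∂A = {d}.

Closed sets in (X, τ) are complements of opens:
  closed(X, τ) = {∅, {d}, {e}, {b, d}, {c, d}, {d, e}, {b, c, d}, {b, d, e}, {c, d, e}, {b, c, d, e}}.
int(A) = ⋃ {U ∈ τ : U ⊆ A}. Opens contained in A: ∅.
Taking the union of these: int(A) = ∅.
cl(A) = ⋂ {C closed : A ⊆ C}. Closed sets containing A: {d}, {b, d}, {c, d}, {d, e}, {b, c, d}, {b, d, e}, {c, d, e}, {b, c, d, e}.
Intersecting these: cl(A) = {d}.
∂A = cl(A) ∖ int(A) = {d} ∖ ∅ = {d}.


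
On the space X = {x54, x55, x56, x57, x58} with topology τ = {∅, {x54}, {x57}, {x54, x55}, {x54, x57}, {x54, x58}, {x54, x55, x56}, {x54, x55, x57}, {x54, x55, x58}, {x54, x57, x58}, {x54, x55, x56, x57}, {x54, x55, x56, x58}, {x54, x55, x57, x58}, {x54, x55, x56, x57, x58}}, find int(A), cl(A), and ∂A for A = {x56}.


int(A) = ∅, cl(A) = {x56}, ∂A = {x56}.

Closed sets in (X, τ) are complements of opens:
  closed(X, τ) = {∅, {x56}, {x57}, {x58}, {x55, x56}, {x56, x57}, {x56, x58}, {x57, x58}, {x55, x56, x57}, {x55, x56, x58}, {x56, x57, x58}, {x54, x55, x56, x58}, {x55, x56, x57, x58}, {x54, x55, x56, x57, x58}}.
int(A) = ⋃ {U ∈ τ : U ⊆ A}. Opens contained in A: ∅.
Taking the union of these: int(A) = ∅.
cl(A) = ⋂ {C closed : A ⊆ C}. Closed sets containing A: {x56}, {x55, x56}, {x56, x57}, {x56, x58}, {x55, x56, x57}, {x55, x56, x58}, {x56, x57, x58}, {x54, x55, x56, x58}, {x55, x56, x57, x58}, {x54, x55, x56, x57, x58}.
Intersecting these: cl(A) = {x56}.
∂A = cl(A) ∖ int(A) = {x56} ∖ ∅ = {x56}.


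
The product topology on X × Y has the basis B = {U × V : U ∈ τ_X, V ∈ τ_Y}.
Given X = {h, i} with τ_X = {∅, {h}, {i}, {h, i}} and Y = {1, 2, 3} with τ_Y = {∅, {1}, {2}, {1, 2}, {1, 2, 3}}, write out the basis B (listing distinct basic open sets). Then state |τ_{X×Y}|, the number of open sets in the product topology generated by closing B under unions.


Basis B = {∅ × ∅, {h} × {1}, {h} × {2}, {i} × {1}, {i} × {2}, {h} × {1, 2}, {h, i} × {1}, {h, i} × {2}, {i} × {1, 2}, {h} × {1, 2, 3}, {i} × {1, 2, 3}, {h, i} × {1, 2}, {h, i} × {1, 2, 3}}; |τ_{X×Y}| = 25.

Enumerate products U × V with U ∈ τ_X, V ∈ τ_Y (deduplicated):
  ∅ × ∅ = {} (∅)
  {h} × {1} = {(h,1)}
  {h} × {2} = {(h,2)}
  {i} × {1} = {(i,1)}
  {i} × {2} = {(i,2)}
  {h} × {1, 2} = {(h,1), (h,2)}
  {h, i} × {1} = {(h,1), (i,1)}
  {h, i} × {2} = {(h,2), (i,2)}
  {i} × {1, 2} = {(i,1), (i,2)}
  {h} × {1, 2, 3} = {(h,1), (h,2), (h,3)}
  {i} × {1, 2, 3} = {(i,1), (i,2), (i,3)}
  {h, i} × {1, 2} = {(h,1), (h,2), (i,1), (i,2)}
  {h, i} × {1, 2, 3} = {(h,1), (h,2), (h,3), (i,1), (i,2), (i,3)}
These 13 distinct sets form the basis B.
Close under arbitrary unions to get τ_{X×Y}; counting gives |τ_{X×Y}| = 25.


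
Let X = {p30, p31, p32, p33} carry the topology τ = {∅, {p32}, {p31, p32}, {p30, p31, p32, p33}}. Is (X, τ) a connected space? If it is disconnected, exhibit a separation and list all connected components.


(X, τ) is connected.

Find clopen sets (U ∈ τ with X ∖ U ∈ τ):
  U = ∅, X ∖ U = {p30, p31, p32, p33} — both open, so U is clopen.
  U = {p30, p31, p32, p33}, X ∖ U = ∅ — both open, so U is clopen.
Only trivial clopens (∅ and X) exist, so (X, τ) is connected.
Compute connected components by grouping points that agree on all clopens:
  component: {p30, p31, p32, p33}


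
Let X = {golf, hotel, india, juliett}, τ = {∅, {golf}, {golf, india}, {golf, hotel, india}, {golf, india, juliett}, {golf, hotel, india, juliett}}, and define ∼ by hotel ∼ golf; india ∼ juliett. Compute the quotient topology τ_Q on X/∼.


X/∼ = {[golf=hotel], [india=juliett]}; |τ_Q| = 2.

Equivalence classes: [golf=hotel], [india=juliett].
Quotient map π: X → X/∼ sends golf ↦ [golf=hotel], hotel ↦ [golf=hotel], india ↦ [india=juliett], juliett ↦ [india=juliett].
For each subset V ⊆ X/∼, compute π^{-1}(V) ⊆ X and check whether π^{-1}(V) ∈ τ. V is open in τ_Q iff π^{-1}(V) ∈ τ.
  V = {}: π^{-1}(V) = ∅ ∈ τ ✓.
  V = {[golf=hotel]}: π^{-1}(V) = {golf, hotel} ∉ τ ✗.
  V = {[india=juliett]}: π^{-1}(V) = {india, juliett} ∉ τ ✗.
  V = {[golf=hotel], [india=juliett]}: π^{-1}(V) = {golf, hotel, india, juliett} ∈ τ ✓.
Open sets in the quotient: τ_Q = {{}, {[golf=hotel], [india=juliett]}} (2 elements).


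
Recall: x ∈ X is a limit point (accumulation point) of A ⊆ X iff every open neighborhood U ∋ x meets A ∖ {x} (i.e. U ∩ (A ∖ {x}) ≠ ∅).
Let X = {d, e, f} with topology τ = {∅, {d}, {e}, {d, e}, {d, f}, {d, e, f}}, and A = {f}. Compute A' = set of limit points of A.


A' = ∅

For each x ∈ X, list the open sets U ∈ τ with x ∈ U, then check whether U ∩ (A ∖ {x}) ≠ ∅ for every such U.
  x = d: open {d} ∋ x has {d} ∩ (A ∖ {d}) = ∅, so x is NOT a limit point.
  x = e: open {e} ∋ x has {e} ∩ (A ∖ {e}) = ∅, so x is NOT a limit point.
  x = f: open {d, f} ∋ x has {d, f} ∩ (A ∖ {f}) = ∅, so x is NOT a limit point.
Collecting: A' = ∅.


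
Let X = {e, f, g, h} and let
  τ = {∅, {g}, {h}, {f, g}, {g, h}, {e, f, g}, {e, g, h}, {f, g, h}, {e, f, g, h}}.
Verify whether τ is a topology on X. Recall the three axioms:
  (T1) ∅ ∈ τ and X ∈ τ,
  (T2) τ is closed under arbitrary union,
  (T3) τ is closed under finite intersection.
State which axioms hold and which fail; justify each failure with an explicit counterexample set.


τ is NOT a topology on X.

Axiom (T1): ∅ ∈ τ? Yes; X ∈ τ? Yes.
Axiom (T2/T3): check pairwise unions and intersections of members of τ.
Counterexample for (T3): {e, f, g} ∩ {e, g, h} = {e, g} ∉ τ. Therefore τ is NOT a topology.


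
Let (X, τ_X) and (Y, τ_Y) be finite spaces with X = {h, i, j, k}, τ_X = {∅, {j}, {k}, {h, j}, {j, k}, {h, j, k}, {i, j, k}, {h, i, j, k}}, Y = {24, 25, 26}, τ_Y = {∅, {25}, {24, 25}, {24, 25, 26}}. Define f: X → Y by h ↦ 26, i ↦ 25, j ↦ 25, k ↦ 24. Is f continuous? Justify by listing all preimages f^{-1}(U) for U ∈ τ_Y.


f is NOT continuous.

Compute f^{-1}(U) for each U ∈ τ_Y:
  U = ∅: f^{-1}(U) = ∅ ∈ τ_X ✓.
  U = {25}: f^{-1}(U) = {i, j} ∉ τ_X ✗.
  U = {24, 25}: f^{-1}(U) = {i, j, k} ∈ τ_X ✓.
  U = {24, 25, 26}: f^{-1}(U) = {h, i, j, k} ∈ τ_X ✓.
Found U = {25} with f^{-1}(U) = {i, j} not in τ_X. Therefore f is NOT continuous.


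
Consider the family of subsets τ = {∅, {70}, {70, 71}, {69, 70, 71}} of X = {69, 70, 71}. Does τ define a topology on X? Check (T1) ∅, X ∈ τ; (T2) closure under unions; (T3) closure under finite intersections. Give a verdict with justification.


τ IS a topology on X.

Axiom (T1): ∅ ∈ τ? Yes; X ∈ τ? Yes.
Axiom (T2/T3): check pairwise unions and intersections of members of τ.
All pairwise intersections and unions checked — each lies in τ. Therefore τ satisfies (T1), (T2), (T3): it IS a topology on X.


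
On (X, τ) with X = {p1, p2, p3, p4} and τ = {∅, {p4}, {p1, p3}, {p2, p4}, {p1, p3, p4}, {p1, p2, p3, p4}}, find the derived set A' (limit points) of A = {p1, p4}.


A' = {p2, p3}

For each x ∈ X, list the open sets U ∈ τ with x ∈ U, then check whether U ∩ (A ∖ {x}) ≠ ∅ for every such U.
  x = p1: open {p1, p3} ∋ x has {p1, p3} ∩ (A ∖ {p1}) = ∅, so x is NOT a limit point.
  x = p2: opens ∋ x are {p2, p4}, {p1, p2, p3, p4}; each meets A ∖ {p2}, so x IS a limit point.
  x = p3: opens ∋ x are {p1, p3}, {p1, p3, p4}, {p1, p2, p3, p4}; each meets A ∖ {p3}, so x IS a limit point.
  x = p4: open {p4} ∋ x has {p4} ∩ (A ∖ {p4}) = ∅, so x is NOT a limit point.
Collecting: A' = {p2, p3}.


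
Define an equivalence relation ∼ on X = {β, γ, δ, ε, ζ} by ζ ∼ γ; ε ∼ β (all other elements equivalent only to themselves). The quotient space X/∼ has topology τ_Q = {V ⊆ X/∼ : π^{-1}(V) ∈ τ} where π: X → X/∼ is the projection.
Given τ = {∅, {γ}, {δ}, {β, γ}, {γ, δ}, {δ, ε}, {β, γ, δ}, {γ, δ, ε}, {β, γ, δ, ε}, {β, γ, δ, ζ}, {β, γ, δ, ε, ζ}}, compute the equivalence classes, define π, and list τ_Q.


X/∼ = {[β=ε], [γ=ζ], [δ]}; |τ_Q| = 3.

Equivalence classes: [β=ε], [γ=ζ], [δ].
Quotient map π: X → X/∼ sends β ↦ [β=ε], γ ↦ [γ=ζ], δ ↦ [δ], ε ↦ [β=ε], ζ ↦ [γ=ζ].
For each subset V ⊆ X/∼, compute π^{-1}(V) ⊆ X and check whether π^{-1}(V) ∈ τ. V is open in τ_Q iff π^{-1}(V) ∈ τ.
  V = {}: π^{-1}(V) = ∅ ∈ τ ✓.
  V = {[β=ε]}: π^{-1}(V) = {β, ε} ∉ τ ✗.
  V = {[γ=ζ]}: π^{-1}(V) = {γ, ζ} ∉ τ ✗.
  V = {[β=ε], [γ=ζ]}: π^{-1}(V) = {β, γ, ε, ζ} ∉ τ ✗.
  V = {[δ]}: π^{-1}(V) = {δ} ∈ τ ✓.
  V = {[β=ε], [δ]}: π^{-1}(V) = {β, δ, ε} ∉ τ ✗.
  V = {[γ=ζ], [δ]}: π^{-1}(V) = {γ, δ, ζ} ∉ τ ✗.
  V = {[β=ε], [γ=ζ], [δ]}: π^{-1}(V) = {β, γ, δ, ε, ζ} ∈ τ ✓.
Open sets in the quotient: τ_Q = {{}, {[δ]}, {[β=ε], [γ=ζ], [δ]}} (3 elements).


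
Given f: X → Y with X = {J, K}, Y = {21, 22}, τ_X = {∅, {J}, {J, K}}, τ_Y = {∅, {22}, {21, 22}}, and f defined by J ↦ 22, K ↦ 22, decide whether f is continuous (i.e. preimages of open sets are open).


f IS continuous.

Compute f^{-1}(U) for each U ∈ τ_Y:
  U = ∅: f^{-1}(U) = ∅ ∈ τ_X ✓.
  U = {22}: f^{-1}(U) = {J, K} ∈ τ_X ✓.
  U = {21, 22}: f^{-1}(U) = {J, K} ∈ τ_X ✓.
Every preimage lies in τ_X, so f IS continuous.


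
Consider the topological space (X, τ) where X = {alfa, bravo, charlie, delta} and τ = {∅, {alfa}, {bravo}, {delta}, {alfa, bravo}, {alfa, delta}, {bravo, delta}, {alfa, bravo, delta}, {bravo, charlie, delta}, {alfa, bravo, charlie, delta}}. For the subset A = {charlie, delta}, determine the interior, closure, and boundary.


int(A) = {delta}, cl(A) = {charlie, delta}, ∂A = {charlie}.

Closed sets in (X, τ) are complements of opens:
  closed(X, τ) = {∅, {alfa}, {charlie}, {alfa, charlie}, {bravo, charlie}, {charlie, delta}, {alfa, bravo, charlie}, {alfa, charlie, delta}, {bravo, charlie, delta}, {alfa, bravo, charlie, delta}}.
int(A) = ⋃ {U ∈ τ : U ⊆ A}. Opens contained in A: ∅, {delta}.
Taking the union of these: int(A) = {delta}.
cl(A) = ⋂ {C closed : A ⊆ C}. Closed sets containing A: {charlie, delta}, {alfa, charlie, delta}, {bravo, charlie, delta}, {alfa, bravo, charlie, delta}.
Intersecting these: cl(A) = {charlie, delta}.
∂A = cl(A) ∖ int(A) = {charlie, delta} ∖ {delta} = {charlie}.


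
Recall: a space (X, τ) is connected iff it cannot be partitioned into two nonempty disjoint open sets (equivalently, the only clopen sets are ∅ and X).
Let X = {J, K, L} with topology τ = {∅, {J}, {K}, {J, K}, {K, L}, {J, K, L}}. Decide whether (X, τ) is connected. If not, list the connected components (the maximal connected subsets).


(X, τ) is disconnected; components = [{J}, {K, L}].

Find clopen sets (U ∈ τ with X ∖ U ∈ τ):
  U = ∅, X ∖ U = {J, K, L} — both open, so U is clopen.
  U = {J}, X ∖ U = {K, L} — both open, so U is clopen.
  U = {K, L}, X ∖ U = {J} — both open, so U is clopen.
  U = {J, K, L}, X ∖ U = ∅ — both open, so U is clopen.
Nontrivial clopen(s) exist: e.g. {K, L}. So (X, τ) is disconnected.
Compute connected components by grouping points that agree on all clopens:
  component: {J}
  component: {K, L}


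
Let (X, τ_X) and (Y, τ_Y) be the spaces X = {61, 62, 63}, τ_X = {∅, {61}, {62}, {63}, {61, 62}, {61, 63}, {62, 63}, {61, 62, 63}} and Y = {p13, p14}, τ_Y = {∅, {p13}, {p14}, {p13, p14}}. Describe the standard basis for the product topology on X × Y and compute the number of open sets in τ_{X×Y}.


Basis B = {∅ × ∅, {61} × {p13}, {61} × {p14}, {62} × {p13}, {62} × {p14}, {63} × {p13}, {63} × {p14}, {61} × {p13, p14}, {61, 62} × {p13}, {61, 63} × {p13}, {61, 62} × {p14}, {61, 63} × {p14}, {62} × {p13, p14}, {62, 63} × {p13}, {62, 63} × {p14}, {63} × {p13, p14}, {61, 62, 63} × {p13}, {61, 62, 63} × {p14}, {61, 62} × {p13, p14}, {61, 63} × {p13, p14}, {62, 63} × {p13, p14}, {61, 62, 63} × {p13, p14}}; |τ_{X×Y}| = 64.

Enumerate products U × V with U ∈ τ_X, V ∈ τ_Y (deduplicated):
  ∅ × ∅ = {} (∅)
  {61} × {p13} = {(61,p13)}
  {61} × {p14} = {(61,p14)}
  {62} × {p13} = {(62,p13)}
  {62} × {p14} = {(62,p14)}
  {63} × {p13} = {(63,p13)}
  {63} × {p14} = {(63,p14)}
  {61} × {p13, p14} = {(61,p13), (61,p14)}
  {61, 62} × {p13} = {(61,p13), (62,p13)}
  {61, 63} × {p13} = {(61,p13), (63,p13)}
  {61, 62} × {p14} = {(61,p14), (62,p14)}
  {61, 63} × {p14} = {(61,p14), (63,p14)}
  {62} × {p13, p14} = {(62,p13), (62,p14)}
  {62, 63} × {p13} = {(62,p13), (63,p13)}
  {62, 63} × {p14} = {(62,p14), (63,p14)}
  {63} × {p13, p14} = {(63,p13), (63,p14)}
  {61, 62, 63} × {p13} = {(61,p13), (62,p13), (63,p13)}
  {61, 62, 63} × {p14} = {(61,p14), (62,p14), (63,p14)}
  {61, 62} × {p13, p14} = {(61,p13), (61,p14), (62,p13), (62,p14)}
  {61, 63} × {p13, p14} = {(61,p13), (61,p14), (63,p13), (63,p14)}
  {62, 63} × {p13, p14} = {(62,p13), (62,p14), (63,p13), (63,p14)}
  {61, 62, 63} × {p13, p14} = {(61,p13), (61,p14), (62,p13), (62,p14), (63,p13), (63,p14)}
These 22 distinct sets form the basis B.
Close under arbitrary unions to get τ_{X×Y}; counting gives |τ_{X×Y}| = 64.


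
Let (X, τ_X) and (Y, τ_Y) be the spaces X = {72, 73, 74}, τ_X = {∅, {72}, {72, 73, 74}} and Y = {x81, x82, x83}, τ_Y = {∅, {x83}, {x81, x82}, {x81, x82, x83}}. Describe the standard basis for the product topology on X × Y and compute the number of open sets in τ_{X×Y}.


Basis B = {∅ × ∅, {72} × {x83}, {72} × {x81, x82}, {72} × {x81, x82, x83}, {72, 73, 74} × {x83}, {72, 73, 74} × {x81, x82}, {72, 73, 74} × {x81, x82, x83}}; |τ_{X×Y}| = 9.

Enumerate products U × V with U ∈ τ_X, V ∈ τ_Y (deduplicated):
  ∅ × ∅ = {} (∅)
  {72} × {x83} = {(72,x83)}
  {72} × {x81, x82} = {(72,x81), (72,x82)}
  {72} × {x81, x82, x83} = {(72,x81), (72,x82), (72,x83)}
  {72, 73, 74} × {x83} = {(72,x83), (73,x83), (74,x83)}
  {72, 73, 74} × {x81, x82} = {(72,x81), (72,x82), (73,x81), (73,x82), (74,x81), (74,x82)}
  {72, 73, 74} × {x81, x82, x83} = {(72,x81), (72,x82), (72,x83), (73,x81), (73,x82), (73,x83), (74,x81), (74,x82), (74,x83)}
These 7 distinct sets form the basis B.
Close under arbitrary unions to get τ_{X×Y}; counting gives |τ_{X×Y}| = 9.
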